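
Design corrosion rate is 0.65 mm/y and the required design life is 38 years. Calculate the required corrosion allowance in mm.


Corrosion allowance = CR × design life
CA = 0.65 * 38 = 24.7 mm

24.7 mm


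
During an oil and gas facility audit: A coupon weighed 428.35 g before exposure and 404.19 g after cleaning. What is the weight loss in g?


Weight loss = initial − final
WL = 428.35 − 404.19 = 24.16 g

24.16 g


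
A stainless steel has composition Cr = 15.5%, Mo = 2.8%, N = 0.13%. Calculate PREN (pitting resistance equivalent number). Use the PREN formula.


Apply the PREN formula: PREN = Cr + 3.3*Mo + 16*N
PREN = 15.5 + 3.3*2.8 + 16*0.13
PREN = 15.5 + 9.24 + 2.08 = 26.82

26.82


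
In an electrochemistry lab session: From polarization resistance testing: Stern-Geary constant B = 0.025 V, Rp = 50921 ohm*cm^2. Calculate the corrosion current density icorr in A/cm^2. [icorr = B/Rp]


Apply the Stern-Geary relation: icorr = B / Rp
icorr = 0.025 / 50921 = 4.91×10^-7 A/cm^2

4.91×10^-7 A/cm^2


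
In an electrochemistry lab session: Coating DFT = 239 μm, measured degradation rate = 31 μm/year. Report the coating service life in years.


Service life = thickness / degradation rate
Life = 239 / 31 = 7.7 years

7.7 years


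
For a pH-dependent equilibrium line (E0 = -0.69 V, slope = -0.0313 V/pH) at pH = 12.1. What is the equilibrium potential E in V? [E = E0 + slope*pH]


Apply the Pourbaix line equation: E = E0 + slope*pH
E = -0.69 + (-0.0313)*12.1 = -0.69 + (-0.37873) = -1.06873 V
Rounded to 4 decimal places: E = -1.0687 V

-1.0687 V


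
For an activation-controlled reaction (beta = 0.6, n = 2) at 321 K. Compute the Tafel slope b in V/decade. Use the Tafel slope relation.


Apply the Tafel slope relation: b = 2.303*R*T/(beta*n*F)
Numerator: 2.303 * 8.314 * 321 = 6146.23
Denominator: 0.6 * 2 * 96485 = 115782.0
b = 6146.23 / 115782.0 = 0.053 V/decade

0.053 V/decade


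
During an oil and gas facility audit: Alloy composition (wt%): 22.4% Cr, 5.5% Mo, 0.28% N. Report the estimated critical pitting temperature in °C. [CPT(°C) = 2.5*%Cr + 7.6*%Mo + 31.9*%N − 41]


Apply the ASTM G48 empirical CPT estimate: CPT(°C) = 2.5*%Cr + 7.6*%Mo + 31.9*%N − 41
2.5*22.4 = 56; 7.6*5.5 = 41.8; 31.9*0.28 = 8.932
CPT = 56 + 41.8 + 8.932 − 41 = 65.732 °C
Rounded to 0.1 °C: CPT ≈ 65.7 °C

65.7 °C


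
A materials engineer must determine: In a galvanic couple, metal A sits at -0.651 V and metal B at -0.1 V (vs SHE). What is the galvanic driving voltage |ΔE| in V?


Driving voltage is the absolute potential difference.
|ΔE| = |-0.651 − (-0.1)| = 0.551 V

0.551 V


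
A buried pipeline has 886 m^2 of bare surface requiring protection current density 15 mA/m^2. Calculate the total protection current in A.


I = area * current density, then convert mA → A (÷1000)
I = 886 * 15 / 1000 = 13.29 A

13.29 A


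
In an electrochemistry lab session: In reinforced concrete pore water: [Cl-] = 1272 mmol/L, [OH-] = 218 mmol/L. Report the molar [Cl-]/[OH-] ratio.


Threshold parameter = [Cl-] / [OH-] (molar basis; both in mmol/L, so units cancel)
Ratio = 1272 / 218 = 5.83

5.83


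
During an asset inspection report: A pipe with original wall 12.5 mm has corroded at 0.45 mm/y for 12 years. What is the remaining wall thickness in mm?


Remaining wall = original − CR × time
t = 12.5 − 0.45*12 = 12.5 − 5.4 = 7.1 mm

7.1 mm


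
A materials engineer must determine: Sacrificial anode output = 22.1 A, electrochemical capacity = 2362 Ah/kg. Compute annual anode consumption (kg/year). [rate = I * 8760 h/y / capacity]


Annual consumption = current * hours per year / capacity
Rate = 22.1 * 8760 / 2362 = 82.0 kg/year

82.0 kg/year


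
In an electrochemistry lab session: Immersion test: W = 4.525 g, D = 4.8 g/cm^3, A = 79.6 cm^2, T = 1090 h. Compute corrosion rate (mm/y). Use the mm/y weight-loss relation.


Apply the mm/y weight-loss relation: CR = 87600 * W / (D * A * T)
Numerator: 87600 * 4.525 = 396390.0
Denominator: 4.8 * 79.6 * 1090 = 416467.2
CR = 396390.0 / 416467.2 = 0.951792 mm/y

0.951792 mm/y


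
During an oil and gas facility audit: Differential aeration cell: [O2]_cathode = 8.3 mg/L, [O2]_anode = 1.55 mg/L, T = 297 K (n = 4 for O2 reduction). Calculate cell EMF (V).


Apply the Nernst concentration-cell relation: E = (RT/nF)*ln(C_cathode/C_anode)
RT/nF = 8.314*297/(4*96485) = 0.00639804 V
ln(8.3/1.55) = 1.678
E = 0.00639804 * 1.678 = 0.01074 V

0.01074 V


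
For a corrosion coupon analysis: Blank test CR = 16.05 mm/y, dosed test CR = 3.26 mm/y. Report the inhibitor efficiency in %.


Apply the inhibitor-efficiency definition: IE = (CR_blank − CR_inh)/CR_blank × 100
IE = (16.05 − 3.26) / 16.05 × 100
IE = 12.79 / 16.05 × 100 = 79.7 %

79.7 %


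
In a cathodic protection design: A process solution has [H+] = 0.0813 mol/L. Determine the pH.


pH = −log10[H+]
pH = −log10(0.0813) = 1.09

1.09


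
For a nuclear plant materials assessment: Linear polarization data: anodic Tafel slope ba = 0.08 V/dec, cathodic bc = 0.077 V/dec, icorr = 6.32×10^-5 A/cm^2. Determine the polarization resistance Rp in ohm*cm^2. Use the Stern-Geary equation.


Apply the Stern-Geary equation: Rp = ba*bc / (2.303*icorr*(ba+bc))
ba*bc = 0.08*0.077 = 0.00616
ba+bc = 0.157; 2.303*icorr*(ba+bc) = 2.303*6.32×10^-5*0.157 = 2.2851287×10^-5
Rp = 0.00616 / 2.2851287×10^-5 = 269.57 ohm*cm^2

269.57 ohm*cm^2


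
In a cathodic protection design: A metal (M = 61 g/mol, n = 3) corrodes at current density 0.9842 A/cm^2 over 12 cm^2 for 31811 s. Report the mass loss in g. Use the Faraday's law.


Apply Faraday's law: m = i*A*t*M / (n*F)
Total charge passed Q = i*A*t = 0.9842*12*31811 = 375700.6344 C
m = Q*M/(n*F) = 375700.6344*61/(3*96485) = 79.1755 g

79.1755 g


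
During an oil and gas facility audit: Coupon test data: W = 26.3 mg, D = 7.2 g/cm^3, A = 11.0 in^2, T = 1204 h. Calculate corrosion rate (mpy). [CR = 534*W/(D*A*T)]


Apply the mpy weight-loss relation: CR = 534 * W / (D * A * T)
Numerator: 534 * 26.3 = 14044.2
Denominator: 7.2 * 11.0 * 1204 = 95356.8
CR = 14044.2 / 95356.8 = 0.147 mpy

0.147 mpy


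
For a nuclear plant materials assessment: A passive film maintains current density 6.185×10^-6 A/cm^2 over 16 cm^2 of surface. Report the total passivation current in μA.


I = i_pass * A, then convert A → μA (×10^6)
I = 6.185×10^-6 * 16 * 10^6 = 98.96 μA

98.96 μA


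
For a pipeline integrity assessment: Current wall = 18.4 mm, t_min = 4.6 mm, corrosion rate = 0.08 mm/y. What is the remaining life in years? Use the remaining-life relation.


Apply the remaining-life relation: RL = (t_current − t_min) / CR
RL = (18.4 − 4.6) / 0.08 = 13.8 / 0.08 = 172.5 years

172.5 years


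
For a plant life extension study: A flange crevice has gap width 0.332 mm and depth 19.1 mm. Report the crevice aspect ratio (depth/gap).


Aspect ratio = depth / gap
Ratio = 19.1 / 0.332 = 57.5

57.5


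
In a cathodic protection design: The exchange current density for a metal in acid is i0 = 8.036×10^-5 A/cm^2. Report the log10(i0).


i0 = 8.036×10^-5 A/cm^2
log10(i0) = -4.095

-4.095


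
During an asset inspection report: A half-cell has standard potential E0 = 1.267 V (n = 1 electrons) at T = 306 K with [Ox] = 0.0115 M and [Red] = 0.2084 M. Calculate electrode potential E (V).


Apply the Nernst equation: E = E0 + (RT/nF)*ln([Ox]/[Red])
Step 1: RT/nF = 8.314*306/(1*96485) = 0.02636766 V
Step 2: [Ox]/[Red] = 0.0115/0.2084 = 0.055182
Step 3: ln(0.055182) = -2.897118
Step 4: correction = 0.02636766 * -2.897118 = -0.0764 V
E = 1.267 + -0.0764 = 1.1906 V

1.1906 V


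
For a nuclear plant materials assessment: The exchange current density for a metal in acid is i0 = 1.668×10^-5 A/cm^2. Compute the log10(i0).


i0 = 1.668×10^-5 A/cm^2
log10(i0) = -4.778

-4.778


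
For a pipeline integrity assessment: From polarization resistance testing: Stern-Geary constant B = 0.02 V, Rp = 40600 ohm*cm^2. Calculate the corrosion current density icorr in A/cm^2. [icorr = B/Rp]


Apply the Stern-Geary relation: icorr = B / Rp
icorr = 0.02 / 40600 = 4.926×10^-7 A/cm^2

4.926×10^-7 A/cm^2


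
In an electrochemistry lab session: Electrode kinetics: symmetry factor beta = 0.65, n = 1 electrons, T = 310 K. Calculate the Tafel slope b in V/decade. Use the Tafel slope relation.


Apply the Tafel slope relation: b = 2.303*R*T/(beta*n*F)
Numerator: 2.303 * 8.314 * 310 = 5935.61
Denominator: 0.65 * 1 * 96485 = 62715.25
b = 5935.61 / 62715.25 = 0.095 V/decade

0.095 V/decade


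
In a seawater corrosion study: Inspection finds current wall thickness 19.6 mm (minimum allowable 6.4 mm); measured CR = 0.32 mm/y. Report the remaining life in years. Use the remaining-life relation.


Apply the remaining-life relation: RL = (t_current − t_min) / CR
RL = (19.6 − 6.4) / 0.32 = 13.2 / 0.32 = 41.3 years

41.3 years


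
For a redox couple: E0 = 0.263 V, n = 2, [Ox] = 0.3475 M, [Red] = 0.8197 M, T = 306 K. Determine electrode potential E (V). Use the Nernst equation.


Apply the Nernst equation: E = E0 + (RT/nF)*ln([Ox]/[Red])
Step 1: RT/nF = 8.314*306/(2*96485) = 0.01318383 V
Step 2: [Ox]/[Red] = 0.3475/0.8197 = 0.423936
Step 3: ln(0.423936) = -0.858173
Step 4: correction = 0.01318383 * -0.858173 = -0.011 V
E = 0.263 + -0.011 = 0.252 V

0.252 V


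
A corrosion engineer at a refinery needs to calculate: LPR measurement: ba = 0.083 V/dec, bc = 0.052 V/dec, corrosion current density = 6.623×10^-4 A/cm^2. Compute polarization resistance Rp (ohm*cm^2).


Apply the Stern-Geary equation: Rp = ba*bc / (2.303*icorr*(ba+bc))
ba*bc = 0.083*0.052 = 0.004316
ba+bc = 0.135; 2.303*icorr*(ba+bc) = 2.303*6.623×10^-4*0.135 = 2.0591238×10^-4
Rp = 0.004316 / 2.0591238×10^-4 = 20.96 ohm*cm^2

20.96 ohm*cm^2


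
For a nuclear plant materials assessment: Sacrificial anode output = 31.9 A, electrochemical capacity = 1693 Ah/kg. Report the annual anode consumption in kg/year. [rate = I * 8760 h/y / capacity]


Annual consumption = current * hours per year / capacity
Rate = 31.9 * 8760 / 1693 = 165.1 kg/year

165.1 kg/year


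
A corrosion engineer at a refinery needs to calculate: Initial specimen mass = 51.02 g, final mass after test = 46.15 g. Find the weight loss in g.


Weight loss = initial − final
WL = 51.02 − 46.15 = 4.87 g

4.87 g


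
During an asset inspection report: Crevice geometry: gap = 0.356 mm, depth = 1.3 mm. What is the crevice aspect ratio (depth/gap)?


Aspect ratio = depth / gap
Ratio = 1.3 / 0.356 = 3.7

3.7


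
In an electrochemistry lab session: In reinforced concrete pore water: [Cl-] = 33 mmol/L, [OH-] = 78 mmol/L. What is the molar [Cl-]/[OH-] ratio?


Threshold parameter = [Cl-] / [OH-] (molar basis; both in mmol/L, so units cancel)
Ratio = 33 / 78 = 0.42

0.42


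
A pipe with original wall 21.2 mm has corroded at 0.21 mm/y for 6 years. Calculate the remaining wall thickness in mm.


Remaining wall = original − CR × time
t = 21.2 − 0.21*6 = 21.2 − 1.26 = 19.94 mm

19.94 mm


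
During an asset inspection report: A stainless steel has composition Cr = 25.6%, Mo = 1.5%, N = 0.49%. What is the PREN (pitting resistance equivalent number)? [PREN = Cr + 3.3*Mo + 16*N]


Apply the PREN formula: PREN = Cr + 3.3*Mo + 16*N
PREN = 25.6 + 3.3*1.5 + 16*0.49
PREN = 25.6 + 4.95 + 7.84 = 38.39

38.39


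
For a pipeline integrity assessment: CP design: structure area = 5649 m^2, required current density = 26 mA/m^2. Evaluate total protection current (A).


I = area * current density, then convert mA → A (÷1000)
I = 5649 * 26 / 1000 = 146.87 A

146.87 A


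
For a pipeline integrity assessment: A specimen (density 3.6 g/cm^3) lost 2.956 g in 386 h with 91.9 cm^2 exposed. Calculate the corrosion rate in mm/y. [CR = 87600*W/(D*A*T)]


Apply the mm/y weight-loss relation: CR = 87600 * W / (D * A * T)
Numerator: 87600 * 2.956 = 258945.6
Denominator: 3.6 * 91.9 * 386 = 127704.24
CR = 258945.6 / 127704.24 = 2.0277 mm/y

2.0277 mm/y


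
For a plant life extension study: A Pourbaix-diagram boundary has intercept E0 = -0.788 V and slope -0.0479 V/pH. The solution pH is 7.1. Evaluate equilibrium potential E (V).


Apply the Pourbaix line equation: E = E0 + slope*pH
E = -0.788 + (-0.0479)*7.1 = -0.788 + (-0.34009) = -1.12809 V
Rounded to 3 decimal places: E = -1.128 V

-1.128 V


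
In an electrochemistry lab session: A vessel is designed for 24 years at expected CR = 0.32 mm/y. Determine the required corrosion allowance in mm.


Corrosion allowance = CR × design life
CA = 0.32 * 24 = 7.68 mm

7.68 mm


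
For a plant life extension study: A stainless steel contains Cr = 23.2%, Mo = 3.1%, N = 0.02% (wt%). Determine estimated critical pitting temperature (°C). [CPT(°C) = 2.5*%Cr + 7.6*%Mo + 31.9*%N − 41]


Apply the ASTM G48 empirical CPT estimate: CPT(°C) = 2.5*%Cr + 7.6*%Mo + 31.9*%N − 41
2.5*23.2 = 58; 7.6*3.1 = 23.56; 31.9*0.02 = 0.638
CPT = 58 + 23.56 + 0.638 − 41 = 41.198 °C
Rounded to 0.1 °C: CPT ≈ 41.2 °C

41.2 °C


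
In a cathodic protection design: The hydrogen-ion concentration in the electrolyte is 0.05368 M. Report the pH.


pH = −log10[H+]
pH = −log10(0.05368) = 1.27

1.27


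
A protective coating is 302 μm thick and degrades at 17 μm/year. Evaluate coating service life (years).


Service life = thickness / degradation rate
Life = 302 / 17 = 17.8 years

17.8 years


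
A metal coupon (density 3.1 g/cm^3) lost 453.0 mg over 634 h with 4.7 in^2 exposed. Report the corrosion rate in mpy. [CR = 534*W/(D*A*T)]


Apply the mpy weight-loss relation: CR = 534 * W / (D * A * T)
Numerator: 534 * 453.0 = 241902.0
Denominator: 3.1 * 4.7 * 634 = 9237.38
CR = 241902.0 / 9237.38 = 26.187 mpy

26.187 mpy


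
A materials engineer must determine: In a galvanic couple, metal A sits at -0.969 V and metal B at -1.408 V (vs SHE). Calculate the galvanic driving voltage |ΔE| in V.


Driving voltage is the absolute potential difference.
|ΔE| = |-0.969 − (-1.408)| = 0.439 V

0.439 V


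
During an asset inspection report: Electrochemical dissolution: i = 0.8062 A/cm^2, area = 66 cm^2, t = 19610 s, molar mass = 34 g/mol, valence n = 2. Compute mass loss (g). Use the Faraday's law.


Apply Faraday's law: m = i*A*t*M / (n*F)
Total charge passed Q = i*A*t = 0.8062*66*19610 = 1043432.412 C
m = Q*M/(n*F) = 1043432.412*34/(2*96485) = 183.8457 g

183.8457 g


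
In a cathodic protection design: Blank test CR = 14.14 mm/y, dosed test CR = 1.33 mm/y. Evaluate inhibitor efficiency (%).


Apply the inhibitor-efficiency definition: IE = (CR_blank − CR_inh)/CR_blank × 100
IE = (14.14 − 1.33) / 14.14 × 100
IE = 12.81 / 14.14 × 100 = 90.6 %

90.6 %


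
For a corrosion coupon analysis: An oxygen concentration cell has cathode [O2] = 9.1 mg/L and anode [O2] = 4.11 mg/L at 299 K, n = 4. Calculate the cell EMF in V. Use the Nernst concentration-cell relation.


Apply the Nernst concentration-cell relation: E = (RT/nF)*ln(C_cathode/C_anode)
RT/nF = 8.314*299/(4*96485) = 0.00644112 V
ln(9.1/4.11) = 0.79485
E = 0.00644112 * 0.79485 = 0.00512 V

0.00512 V


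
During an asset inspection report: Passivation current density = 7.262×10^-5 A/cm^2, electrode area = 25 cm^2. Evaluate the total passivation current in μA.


I = i_pass * A, then convert A → μA (×10^6)
I = 7.262×10^-5 * 25 * 10^6 = 1815.5 μA

1815.5 μA


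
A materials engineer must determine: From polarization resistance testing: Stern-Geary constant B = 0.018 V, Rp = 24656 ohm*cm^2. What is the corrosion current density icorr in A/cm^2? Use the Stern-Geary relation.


Apply the Stern-Geary relation: icorr = B / Rp
icorr = 0.018 / 24656 = 7.3×10^-7 A/cm^2

7.3×10^-7 A/cm^2


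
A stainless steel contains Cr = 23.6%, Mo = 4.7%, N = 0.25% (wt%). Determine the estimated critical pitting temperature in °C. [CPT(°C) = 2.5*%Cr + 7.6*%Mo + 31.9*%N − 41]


Apply the ASTM G48 empirical CPT estimate: CPT(°C) = 2.5*%Cr + 7.6*%Mo + 31.9*%N − 41
2.5*23.6 = 59; 7.6*4.7 = 35.72; 31.9*0.25 = 7.975
CPT = 59 + 35.72 + 7.975 − 41 = 61.695 °C
Rounded to 0.1 °C: CPT ≈ 61.7 °C

61.7 °C


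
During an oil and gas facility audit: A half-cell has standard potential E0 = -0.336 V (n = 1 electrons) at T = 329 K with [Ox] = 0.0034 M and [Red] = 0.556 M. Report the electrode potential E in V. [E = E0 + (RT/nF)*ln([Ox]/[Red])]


Apply the Nernst equation: E = E0 + (RT/nF)*ln([Ox]/[Red])
Step 1: RT/nF = 8.314*329/(1*96485) = 0.02834955 V
Step 2: [Ox]/[Red] = 0.0034/0.556 = 0.006115
Step 3: ln(0.006115) = -5.097011
Step 4: correction = 0.02834955 * -5.097011 = -0.1445 V
E = -0.336 + -0.1445 = -0.4805 V

-0.4805 V


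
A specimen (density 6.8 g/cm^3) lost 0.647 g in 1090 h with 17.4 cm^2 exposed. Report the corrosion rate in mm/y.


Apply the mm/y weight-loss relation: CR = 87600 * W / (D * A * T)
Numerator: 87600 * 0.647 = 56677.2
Denominator: 6.8 * 17.4 * 1090 = 128968.8
CR = 56677.2 / 128968.8 = 0.439464 mm/y

0.439464 mm/y


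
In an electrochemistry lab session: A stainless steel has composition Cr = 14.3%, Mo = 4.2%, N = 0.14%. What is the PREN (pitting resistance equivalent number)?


Apply the PREN formula: PREN = Cr + 3.3*Mo + 16*N
PREN = 14.3 + 3.3*4.2 + 16*0.14
PREN = 14.3 + 13.86 + 2.24 = 30.4

30.4


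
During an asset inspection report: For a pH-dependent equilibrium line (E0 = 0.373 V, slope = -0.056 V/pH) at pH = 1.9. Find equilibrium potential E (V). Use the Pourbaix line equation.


Apply the Pourbaix line equation: E = E0 + slope*pH
E = 0.373 + (-0.056)*1.9 = 0.373 + (-0.1064) = 0.2666 V
Rounded to 4 decimal places: E = 0.2666 V

0.2666 V


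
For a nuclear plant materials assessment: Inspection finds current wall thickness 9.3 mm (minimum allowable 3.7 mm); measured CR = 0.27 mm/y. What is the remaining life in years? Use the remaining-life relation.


Apply the remaining-life relation: RL = (t_current − t_min) / CR
RL = (9.3 − 3.7) / 0.27 = 5.6 / 0.27 = 20.7 years

20.7 years


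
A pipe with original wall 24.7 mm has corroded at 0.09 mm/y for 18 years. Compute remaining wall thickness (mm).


Remaining wall = original − CR × time
t = 24.7 − 0.09*18 = 24.7 − 1.62 = 23.08 mm

23.08 mm


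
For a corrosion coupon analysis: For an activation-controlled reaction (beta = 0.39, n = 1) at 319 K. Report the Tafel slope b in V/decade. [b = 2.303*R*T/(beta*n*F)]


Apply the Tafel slope relation: b = 2.303*R*T/(beta*n*F)
Numerator: 2.303 * 8.314 * 319 = 6107.94
Denominator: 0.39 * 1 * 96485 = 37629.15
b = 6107.94 / 37629.15 = 0.162 V/decade

0.162 V/decade


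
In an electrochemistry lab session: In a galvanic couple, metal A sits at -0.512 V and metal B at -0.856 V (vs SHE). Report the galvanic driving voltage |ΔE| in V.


Driving voltage is the absolute potential difference.
|ΔE| = |-0.512 − (-0.856)| = 0.344 V

0.344 V


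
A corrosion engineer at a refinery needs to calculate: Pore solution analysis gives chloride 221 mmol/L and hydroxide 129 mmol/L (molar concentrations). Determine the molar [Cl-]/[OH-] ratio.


Threshold parameter = [Cl-] / [OH-] (molar basis; both in mmol/L, so units cancel)
Ratio = 221 / 129 = 1.71

1.71


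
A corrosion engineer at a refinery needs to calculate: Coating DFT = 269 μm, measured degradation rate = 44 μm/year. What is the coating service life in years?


Service life = thickness / degradation rate
Life = 269 / 44 = 6.1 years

6.1 years


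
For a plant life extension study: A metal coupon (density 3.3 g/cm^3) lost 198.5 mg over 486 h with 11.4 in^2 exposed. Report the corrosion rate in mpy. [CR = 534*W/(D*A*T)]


Apply the mpy weight-loss relation: CR = 534 * W / (D * A * T)
Numerator: 534 * 198.5 = 105999.0
Denominator: 3.3 * 11.4 * 486 = 18283.32
CR = 105999.0 / 18283.32 = 5.79758 mpy

5.79758 mpy


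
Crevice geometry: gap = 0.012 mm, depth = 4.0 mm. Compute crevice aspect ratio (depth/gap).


Aspect ratio = depth / gap
Ratio = 4.0 / 0.012 = 333.3

333.3


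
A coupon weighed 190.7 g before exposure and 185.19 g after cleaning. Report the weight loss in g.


Weight loss = initial − final
WL = 190.7 − 185.19 = 5.51 g

5.51 g


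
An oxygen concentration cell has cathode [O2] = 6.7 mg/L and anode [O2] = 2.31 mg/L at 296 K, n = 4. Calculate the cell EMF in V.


Apply the Nernst concentration-cell relation: E = (RT/nF)*ln(C_cathode/C_anode)
RT/nF = 8.314*296/(4*96485) = 0.00637649 V
ln(6.7/2.31) = 1.06486
E = 0.00637649 * 1.06486 = 0.00679 V

0.00679 V


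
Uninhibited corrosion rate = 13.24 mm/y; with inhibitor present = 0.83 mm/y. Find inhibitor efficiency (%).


Apply the inhibitor-efficiency definition: IE = (CR_blank − CR_inh)/CR_blank × 100
IE = (13.24 − 0.83) / 13.24 × 100
IE = 12.41 / 13.24 × 100 = 93.7 %

93.7 %


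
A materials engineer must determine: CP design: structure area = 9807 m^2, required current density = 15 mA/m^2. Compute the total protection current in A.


I = area * current density, then convert mA → A (÷1000)
I = 9807 * 15 / 1000 = 147.11 A

147.11 A


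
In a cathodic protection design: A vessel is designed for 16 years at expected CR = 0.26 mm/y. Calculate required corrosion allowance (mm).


Corrosion allowance = CR × design life
CA = 0.26 * 16 = 4.16 mm

4.16 mm


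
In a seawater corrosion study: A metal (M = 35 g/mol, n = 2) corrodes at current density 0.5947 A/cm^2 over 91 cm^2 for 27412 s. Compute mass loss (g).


Apply Faraday's law: m = i*A*t*M / (n*F)
Total charge passed Q = i*A*t = 0.5947*91*27412 = 1483474.3924 C
m = Q*M/(n*F) = 1483474.3924*35/(2*96485) = 269.0657 g

269.0657 g


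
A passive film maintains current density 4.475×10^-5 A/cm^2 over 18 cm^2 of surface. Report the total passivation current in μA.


I = i_pass * A, then convert A → μA (×10^6)
I = 4.475×10^-5 * 18 * 10^6 = 805.5 μA

805.5 μA


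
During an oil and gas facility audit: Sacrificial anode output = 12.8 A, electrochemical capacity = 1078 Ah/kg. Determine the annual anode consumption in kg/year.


Annual consumption = current * hours per year / capacity
Rate = 12.8 * 8760 / 1078 = 104.0 kg/year

104.0 kg/year


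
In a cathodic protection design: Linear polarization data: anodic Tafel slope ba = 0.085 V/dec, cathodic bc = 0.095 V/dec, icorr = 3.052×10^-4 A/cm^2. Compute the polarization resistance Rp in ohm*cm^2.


Apply the Stern-Geary equation: Rp = ba*bc / (2.303*icorr*(ba+bc))
ba*bc = 0.085*0.095 = 0.008075
ba+bc = 0.18; 2.303*icorr*(ba+bc) = 2.303*3.052×10^-4*0.18 = 1.2651761×10^-4
Rp = 0.008075 / 1.2651761×10^-4 = 63.8 ohm*cm^2

63.8 ohm*cm^2


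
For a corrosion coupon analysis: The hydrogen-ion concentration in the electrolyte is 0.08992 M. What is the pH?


pH = −log10[H+]
pH = −log10(0.08992) = 1.05

1.05


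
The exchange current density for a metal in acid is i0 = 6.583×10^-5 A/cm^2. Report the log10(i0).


i0 = 6.583×10^-5 A/cm^2
log10(i0) = -4.182

-4.182


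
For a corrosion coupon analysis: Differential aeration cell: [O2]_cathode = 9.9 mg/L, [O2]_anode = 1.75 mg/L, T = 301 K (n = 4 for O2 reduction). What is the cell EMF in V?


Apply the Nernst concentration-cell relation: E = (RT/nF)*ln(C_cathode/C_anode)
RT/nF = 8.314*301/(4*96485) = 0.0064842 V
ln(9.9/1.75) = 1.73292
E = 0.0064842 * 1.73292 = 0.01124 V

0.01124 V


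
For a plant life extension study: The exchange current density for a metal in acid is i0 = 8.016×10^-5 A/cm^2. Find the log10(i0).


i0 = 8.016×10^-5 A/cm^2
log10(i0) = -4.096

-4.096


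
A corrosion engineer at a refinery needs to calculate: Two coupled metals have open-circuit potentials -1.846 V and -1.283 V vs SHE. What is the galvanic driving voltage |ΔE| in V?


Driving voltage is the absolute potential difference.
|ΔE| = |-1.846 − (-1.283)| = 0.563 V

0.563 V


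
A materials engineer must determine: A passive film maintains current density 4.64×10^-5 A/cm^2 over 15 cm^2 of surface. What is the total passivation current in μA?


I = i_pass * A, then convert A → μA (×10^6)
I = 4.64×10^-5 * 15 * 10^6 = 696.0 μA

696.0 μA


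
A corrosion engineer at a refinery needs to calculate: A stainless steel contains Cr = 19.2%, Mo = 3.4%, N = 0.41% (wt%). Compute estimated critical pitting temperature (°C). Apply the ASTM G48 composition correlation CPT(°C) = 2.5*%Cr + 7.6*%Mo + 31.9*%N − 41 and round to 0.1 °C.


Apply the ASTM G48 empirical CPT estimate: CPT(°C) = 2.5*%Cr + 7.6*%Mo + 31.9*%N − 41
2.5*19.2 = 48; 7.6*3.4 = 25.84; 31.9*0.41 = 13.079
CPT = 48 + 25.84 + 13.079 − 41 = 45.919 °C
Rounded to 0.1 °C: CPT ≈ 45.9 °C

45.9 °C


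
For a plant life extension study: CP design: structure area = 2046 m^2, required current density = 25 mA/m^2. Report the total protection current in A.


I = area * current density, then convert mA → A (÷1000)
I = 2046 * 25 / 1000 = 51.15 A

51.15 A


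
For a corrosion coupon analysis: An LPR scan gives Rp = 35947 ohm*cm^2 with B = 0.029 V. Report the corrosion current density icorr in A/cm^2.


Apply the Stern-Geary relation: icorr = B / Rp
icorr = 0.029 / 35947 = 8.067×10^-7 A/cm^2

8.067×10^-7 A/cm^2


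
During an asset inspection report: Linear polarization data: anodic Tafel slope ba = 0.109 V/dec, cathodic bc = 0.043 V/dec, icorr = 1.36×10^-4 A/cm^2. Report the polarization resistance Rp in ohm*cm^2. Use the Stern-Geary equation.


Apply the Stern-Geary equation: Rp = ba*bc / (2.303*icorr*(ba+bc))
ba*bc = 0.109*0.043 = 0.004687
ba+bc = 0.152; 2.303*icorr*(ba+bc) = 2.303*1.36×10^-4*0.152 = 4.7607616×10^-5
Rp = 0.004687 / 4.7607616×10^-5 = 98.45 ohm*cm^2

98.45 ohm*cm^2


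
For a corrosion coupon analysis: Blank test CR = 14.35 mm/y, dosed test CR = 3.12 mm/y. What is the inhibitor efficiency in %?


Apply the inhibitor-efficiency definition: IE = (CR_blank − CR_inh)/CR_blank × 100
IE = (14.35 − 3.12) / 14.35 × 100
IE = 11.23 / 14.35 × 100 = 78.3 %

78.3 %


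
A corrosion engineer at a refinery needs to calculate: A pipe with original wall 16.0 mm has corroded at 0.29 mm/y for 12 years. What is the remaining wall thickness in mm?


Remaining wall = original − CR × time
t = 16.0 − 0.29*12 = 16.0 − 3.48 = 12.52 mm

12.52 mm


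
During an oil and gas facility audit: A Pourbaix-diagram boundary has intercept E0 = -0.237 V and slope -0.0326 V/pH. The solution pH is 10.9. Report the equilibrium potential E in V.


Apply the Pourbaix line equation: E = E0 + slope*pH
E = -0.237 + (-0.0326)*10.9 = -0.237 + (-0.35534) = -0.59234 V
Rounded to 4 decimal places: E = -0.5923 V

-0.5923 V


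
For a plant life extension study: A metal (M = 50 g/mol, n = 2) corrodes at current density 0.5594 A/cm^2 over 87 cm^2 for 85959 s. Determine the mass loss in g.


Apply Faraday's law: m = i*A*t*M / (n*F)
Total charge passed Q = i*A*t = 0.5594*87*85959 = 4183435.4202 C
m = Q*M/(n*F) = 4183435.4202*50/(2*96485) = 1083.96 g

1083.96 g


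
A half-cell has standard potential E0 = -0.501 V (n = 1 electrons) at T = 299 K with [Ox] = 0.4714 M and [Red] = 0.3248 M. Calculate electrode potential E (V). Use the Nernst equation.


Apply the Nernst equation: E = E0 + (RT/nF)*ln([Ox]/[Red])
Step 1: RT/nF = 8.314*299/(1*96485) = 0.02576448 V
Step 2: [Ox]/[Red] = 0.4714/0.3248 = 1.451355
Step 3: ln(1.451355) = 0.372498
Step 4: correction = 0.02576448 * 0.372498 = 0.01 V
E = -0.501 + 0.01 = -0.491 V

-0.491 V


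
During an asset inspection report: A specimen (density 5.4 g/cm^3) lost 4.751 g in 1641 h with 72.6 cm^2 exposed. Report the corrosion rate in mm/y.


Apply the mm/y weight-loss relation: CR = 87600 * W / (D * A * T)
Numerator: 87600 * 4.751 = 416187.6
Denominator: 5.4 * 72.6 * 1641 = 643337.64
CR = 416187.6 / 643337.64 = 0.646919 mm/y

0.646919 mm/y


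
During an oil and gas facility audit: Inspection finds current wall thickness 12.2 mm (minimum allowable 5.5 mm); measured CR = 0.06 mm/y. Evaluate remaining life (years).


Apply the remaining-life relation: RL = (t_current − t_min) / CR
RL = (12.2 − 5.5) / 0.06 = 6.7 / 0.06 = 111.7 years

111.7 years


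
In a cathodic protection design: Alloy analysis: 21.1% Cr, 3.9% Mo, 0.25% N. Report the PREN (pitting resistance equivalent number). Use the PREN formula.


Apply the PREN formula: PREN = Cr + 3.3*Mo + 16*N
PREN = 21.1 + 3.3*3.9 + 16*0.25
PREN = 21.1 + 12.87 + 4.0 = 37.97

37.97


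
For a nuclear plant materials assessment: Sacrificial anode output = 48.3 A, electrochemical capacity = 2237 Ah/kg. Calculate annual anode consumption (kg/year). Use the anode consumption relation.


Annual consumption = current * hours per year / capacity
Rate = 48.3 * 8760 / 2237 = 189.1 kg/year

189.1 kg/year


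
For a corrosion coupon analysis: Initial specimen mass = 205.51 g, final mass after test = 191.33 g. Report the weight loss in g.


Weight loss = initial − final
WL = 205.51 − 191.33 = 14.18 g

14.18 g


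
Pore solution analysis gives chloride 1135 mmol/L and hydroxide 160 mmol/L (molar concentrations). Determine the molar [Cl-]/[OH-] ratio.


Threshold parameter = [Cl-] / [OH-] (molar basis; both in mmol/L, so units cancel)
Ratio = 1135 / 160 = 7.09

7.09


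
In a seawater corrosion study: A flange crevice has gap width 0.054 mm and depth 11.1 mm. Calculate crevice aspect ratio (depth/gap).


Aspect ratio = depth / gap
Ratio = 11.1 / 0.054 = 205.6

205.6


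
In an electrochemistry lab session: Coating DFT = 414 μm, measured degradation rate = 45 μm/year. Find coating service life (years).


Service life = thickness / degradation rate
Life = 414 / 45 = 9.2 years

9.2 years


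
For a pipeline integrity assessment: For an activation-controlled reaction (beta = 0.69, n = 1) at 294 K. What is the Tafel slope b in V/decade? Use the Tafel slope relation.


Apply the Tafel slope relation: b = 2.303*R*T/(beta*n*F)
Numerator: 2.303 * 8.314 * 294 = 5629.26
Denominator: 0.69 * 1 * 96485 = 66574.65
b = 5629.26 / 66574.65 = 0.085 V/decade

0.085 V/decade


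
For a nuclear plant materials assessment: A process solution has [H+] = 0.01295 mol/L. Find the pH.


pH = −log10[H+]
pH = −log10(0.01295) = 1.89

1.89


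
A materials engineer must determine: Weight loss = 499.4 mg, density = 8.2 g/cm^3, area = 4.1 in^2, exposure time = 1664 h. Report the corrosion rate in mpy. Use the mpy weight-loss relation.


Apply the mpy weight-loss relation: CR = 534 * W / (D * A * T)
Numerator: 534 * 499.4 = 266679.6
Denominator: 8.2 * 4.1 * 1664 = 55943.68
CR = 266679.6 / 55943.68 = 4.7669 mpy

4.7669 mpy


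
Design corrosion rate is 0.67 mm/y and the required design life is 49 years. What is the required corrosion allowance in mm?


Corrosion allowance = CR × design life
CA = 0.67 * 49 = 32.83 mm

32.83 mm


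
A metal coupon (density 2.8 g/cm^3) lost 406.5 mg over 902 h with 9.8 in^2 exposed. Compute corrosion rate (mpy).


Apply the mpy weight-loss relation: CR = 534 * W / (D * A * T)
Numerator: 534 * 406.5 = 217071.0
Denominator: 2.8 * 9.8 * 902 = 24750.88
CR = 217071.0 / 24750.88 = 8.7702 mpy

8.7702 mpy


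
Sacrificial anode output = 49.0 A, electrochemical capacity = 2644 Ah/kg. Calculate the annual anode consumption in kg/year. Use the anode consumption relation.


Annual consumption = current * hours per year / capacity
Rate = 49.0 * 8760 / 2644 = 162.3 kg/year

162.3 kg/year


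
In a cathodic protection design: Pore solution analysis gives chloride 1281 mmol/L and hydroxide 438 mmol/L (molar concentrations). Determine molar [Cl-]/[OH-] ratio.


Threshold parameter = [Cl-] / [OH-] (molar basis; both in mmol/L, so units cancel)
Ratio = 1281 / 438 = 2.92

2.92


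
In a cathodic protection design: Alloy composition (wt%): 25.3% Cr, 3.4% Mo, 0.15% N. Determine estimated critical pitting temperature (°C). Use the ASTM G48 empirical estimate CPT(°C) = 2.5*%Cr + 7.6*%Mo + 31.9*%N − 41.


Apply the ASTM G48 empirical CPT estimate: CPT(°C) = 2.5*%Cr + 7.6*%Mo + 31.9*%N − 41
2.5*25.3 = 63.25; 7.6*3.4 = 25.84; 31.9*0.15 = 4.785
CPT = 63.25 + 25.84 + 4.785 − 41 = 52.875 °C
Rounded to 0.1 °C: CPT ≈ 52.9 °C

52.9 °C


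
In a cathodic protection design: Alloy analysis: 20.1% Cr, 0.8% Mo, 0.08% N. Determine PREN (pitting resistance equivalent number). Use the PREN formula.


Apply the PREN formula: PREN = Cr + 3.3*Mo + 16*N
PREN = 20.1 + 3.3*0.8 + 16*0.08
PREN = 20.1 + 2.64 + 1.28 = 24.02

24.02


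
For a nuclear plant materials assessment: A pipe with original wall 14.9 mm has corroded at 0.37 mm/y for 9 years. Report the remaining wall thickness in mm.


Remaining wall = original − CR × time
t = 14.9 − 0.37*9 = 14.9 − 3.33 = 11.57 mm

11.57 mm


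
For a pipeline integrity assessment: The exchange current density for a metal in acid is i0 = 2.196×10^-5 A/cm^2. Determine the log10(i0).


i0 = 2.196×10^-5 A/cm^2
log10(i0) = -4.658

-4.658


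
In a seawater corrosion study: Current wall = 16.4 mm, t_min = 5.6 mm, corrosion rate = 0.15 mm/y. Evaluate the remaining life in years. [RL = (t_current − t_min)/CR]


Apply the remaining-life relation: RL = (t_current − t_min) / CR
RL = (16.4 − 5.6) / 0.15 = 10.8 / 0.15 = 72.0 years

72.0 years


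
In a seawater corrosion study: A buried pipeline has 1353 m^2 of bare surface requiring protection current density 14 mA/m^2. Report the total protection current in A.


I = area * current density, then convert mA → A (÷1000)
I = 1353 * 14 / 1000 = 18.94 A

18.94 A


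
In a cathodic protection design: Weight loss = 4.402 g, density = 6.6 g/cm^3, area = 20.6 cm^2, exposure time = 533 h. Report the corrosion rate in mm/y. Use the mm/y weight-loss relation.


Apply the mm/y weight-loss relation: CR = 87600 * W / (D * A * T)
Numerator: 87600 * 4.402 = 385615.2
Denominator: 6.6 * 20.6 * 533 = 72466.68
CR = 385615.2 / 72466.68 = 5.321276 mm/y

5.321276 mm/y


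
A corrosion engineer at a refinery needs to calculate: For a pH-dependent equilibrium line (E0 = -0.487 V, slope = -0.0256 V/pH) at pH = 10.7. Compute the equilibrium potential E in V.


Apply the Pourbaix line equation: E = E0 + slope*pH
E = -0.487 + (-0.0256)*10.7 = -0.487 + (-0.27392) = -0.76092 V
Rounded to 3 decimal places: E = -0.761 V

-0.761 V


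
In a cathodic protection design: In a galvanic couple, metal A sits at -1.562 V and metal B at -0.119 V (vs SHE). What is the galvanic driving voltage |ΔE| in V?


Driving voltage is the absolute potential difference.
|ΔE| = |-1.562 − (-0.119)| = 1.443 V

1.443 V


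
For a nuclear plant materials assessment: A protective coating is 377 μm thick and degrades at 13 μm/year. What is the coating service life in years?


Service life = thickness / degradation rate
Life = 377 / 13 = 29.0 years

29.0 years


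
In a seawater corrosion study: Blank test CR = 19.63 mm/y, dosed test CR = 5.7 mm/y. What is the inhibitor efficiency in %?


Apply the inhibitor-efficiency definition: IE = (CR_blank − CR_inh)/CR_blank × 100
IE = (19.63 − 5.7) / 19.63 × 100
IE = 13.93 / 19.63 × 100 = 71.0 %

71.0 %


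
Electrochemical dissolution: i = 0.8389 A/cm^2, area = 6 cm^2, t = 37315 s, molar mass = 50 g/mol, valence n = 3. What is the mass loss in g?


Apply Faraday's law: m = i*A*t*M / (n*F)
Total charge passed Q = i*A*t = 0.8389*6*37315 = 187821.321 C
m = Q*M/(n*F) = 187821.321*50/(3*96485) = 32.444 g

32.444 g


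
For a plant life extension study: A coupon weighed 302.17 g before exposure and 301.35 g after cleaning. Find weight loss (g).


Weight loss = initial − final
WL = 302.17 − 301.35 = 0.82 g

0.82 g


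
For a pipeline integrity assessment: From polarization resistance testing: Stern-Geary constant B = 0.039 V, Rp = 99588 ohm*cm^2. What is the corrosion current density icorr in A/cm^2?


Apply the Stern-Geary relation: icorr = B / Rp
icorr = 0.039 / 99588 = 3.916×10^-7 A/cm^2

3.916×10^-7 A/cm^2


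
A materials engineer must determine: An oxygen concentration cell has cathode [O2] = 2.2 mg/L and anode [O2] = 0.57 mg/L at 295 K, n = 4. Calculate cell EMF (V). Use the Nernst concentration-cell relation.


Apply the Nernst concentration-cell relation: E = (RT/nF)*ln(C_cathode/C_anode)
RT/nF = 8.314*295/(4*96485) = 0.00635495 V
ln(2.2/0.57) = 1.35058
E = 0.00635495 * 1.35058 = 0.00858 V

0.00858 V


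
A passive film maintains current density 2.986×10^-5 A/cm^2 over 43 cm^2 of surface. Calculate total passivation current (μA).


I = i_pass * A, then convert A → μA (×10^6)
I = 2.986×10^-5 * 43 * 10^6 = 1283.98 μA

1283.98 μA


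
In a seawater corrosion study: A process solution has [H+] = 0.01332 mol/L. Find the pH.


pH = −log10[H+]
pH = −log10(0.01332) = 1.88

1.88


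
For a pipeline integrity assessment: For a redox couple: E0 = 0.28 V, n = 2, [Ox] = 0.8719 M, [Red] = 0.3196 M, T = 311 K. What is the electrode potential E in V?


Apply the Nernst equation: E = E0 + (RT/nF)*ln([Ox]/[Red])
Step 1: RT/nF = 8.314*311/(2*96485) = 0.01339925 V
Step 2: [Ox]/[Red] = 0.8719/0.3196 = 2.728098
Step 3: ln(2.728098) = 1.003605
Step 4: correction = 0.01339925 * 1.003605 = 0.0134 V
E = 0.28 + 0.0134 = 0.2934 V

0.2934 V


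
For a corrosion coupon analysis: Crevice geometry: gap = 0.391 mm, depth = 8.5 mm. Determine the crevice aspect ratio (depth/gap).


Aspect ratio = depth / gap
Ratio = 8.5 / 0.391 = 21.7

21.7


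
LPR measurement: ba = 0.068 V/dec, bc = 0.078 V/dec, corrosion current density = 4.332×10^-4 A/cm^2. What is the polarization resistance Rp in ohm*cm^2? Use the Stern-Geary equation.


Apply the Stern-Geary equation: Rp = ba*bc / (2.303*icorr*(ba+bc))
ba*bc = 0.068*0.078 = 0.005304
ba+bc = 0.146; 2.303*icorr*(ba+bc) = 2.303*4.332×10^-4*0.146 = 1.456583×10^-4
Rp = 0.005304 / 1.456583×10^-4 = 36.41 ohm*cm^2

36.41 ohm*cm^2


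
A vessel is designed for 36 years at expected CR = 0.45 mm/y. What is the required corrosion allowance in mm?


Corrosion allowance = CR × design life
CA = 0.45 * 36 = 16.2 mm

16.2 mm


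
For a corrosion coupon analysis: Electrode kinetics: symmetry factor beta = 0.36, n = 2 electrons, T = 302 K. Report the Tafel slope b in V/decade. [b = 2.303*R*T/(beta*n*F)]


Apply the Tafel slope relation: b = 2.303*R*T/(beta*n*F)
Numerator: 2.303 * 8.314 * 302 = 5782.44
Denominator: 0.36 * 2 * 96485 = 69469.2
b = 5782.44 / 69469.2 = 0.0832 V/decade

0.0832 V/decade


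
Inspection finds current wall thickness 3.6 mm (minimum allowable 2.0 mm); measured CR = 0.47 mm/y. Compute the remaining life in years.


Apply the remaining-life relation: RL = (t_current − t_min) / CR
RL = (3.6 − 2.0) / 0.47 = 1.6 / 0.47 = 3.4 years

3.4 years


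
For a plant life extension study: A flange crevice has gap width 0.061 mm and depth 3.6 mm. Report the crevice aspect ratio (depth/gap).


Aspect ratio = depth / gap
Ratio = 3.6 / 0.061 = 59.0

59.0


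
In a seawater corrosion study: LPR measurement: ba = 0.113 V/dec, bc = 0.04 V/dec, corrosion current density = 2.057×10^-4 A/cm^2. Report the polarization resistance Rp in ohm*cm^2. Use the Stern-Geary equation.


Apply the Stern-Geary equation: Rp = ba*bc / (2.303*icorr*(ba+bc))
ba*bc = 0.113*0.04 = 0.00452
ba+bc = 0.153; 2.303*icorr*(ba+bc) = 2.303*2.057×10^-4*0.153 = 7.2480246×10^-5
Rp = 0.00452 / 7.2480246×10^-5 = 62.36 ohm*cm^2

62.36 ohm*cm^2


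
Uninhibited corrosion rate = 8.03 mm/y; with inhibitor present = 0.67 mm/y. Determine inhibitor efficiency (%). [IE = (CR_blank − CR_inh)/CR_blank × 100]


Apply the inhibitor-efficiency definition: IE = (CR_blank − CR_inh)/CR_blank × 100
IE = (8.03 − 0.67) / 8.03 × 100
IE = 7.36 / 8.03 × 100 = 91.7 %

91.7 %


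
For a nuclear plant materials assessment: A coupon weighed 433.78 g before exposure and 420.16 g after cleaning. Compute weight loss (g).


Weight loss = initial − final
WL = 433.78 − 420.16 = 13.62 g

13.62 g
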